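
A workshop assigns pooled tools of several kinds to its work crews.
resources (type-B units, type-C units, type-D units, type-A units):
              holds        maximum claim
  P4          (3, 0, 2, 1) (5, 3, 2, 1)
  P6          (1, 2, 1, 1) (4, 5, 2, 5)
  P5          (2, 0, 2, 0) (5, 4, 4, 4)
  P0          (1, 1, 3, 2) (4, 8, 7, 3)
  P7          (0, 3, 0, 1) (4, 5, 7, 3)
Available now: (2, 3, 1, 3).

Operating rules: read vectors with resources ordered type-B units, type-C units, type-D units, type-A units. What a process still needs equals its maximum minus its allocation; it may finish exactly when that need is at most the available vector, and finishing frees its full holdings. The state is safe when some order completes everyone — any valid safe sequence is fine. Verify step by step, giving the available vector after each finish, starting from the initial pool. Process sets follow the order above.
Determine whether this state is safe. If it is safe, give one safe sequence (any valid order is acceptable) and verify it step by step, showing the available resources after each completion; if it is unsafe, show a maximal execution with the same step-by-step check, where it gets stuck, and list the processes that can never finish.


UNSAFE — no complete ordering exists.
Key observation: after P4, P6, P5 the pool peaks at (8, 5, 6, 5), and each blocked process is short somewhere: P0 on type-C units; P7 on type-D units.
The run P4, P6, P5 cannot be extended any further. Walking it through:
  pool = (2, 3, 1, 3)
  P4 needs (2, 3, 0, 0) <= (2, 3, 1, 3) -> finishes; pool += (3, 0, 2, 1) = (5, 3, 3, 4)
  P6 needs (3, 3, 1, 4) <= (5, 3, 3, 4) -> finishes; pool += (1, 2, 1, 1) = (6, 5, 4, 5)
  P5 needs (3, 4, 2, 4) <= (6, 5, 4, 5) -> finishes; pool += (2, 0, 2, 0) = (8, 5, 6, 5)
  blocked: P0 wants (3, 7, 4, 1), pool (8, 5, 6, 5) — not enough type-C units
  blocked: P7 wants (4, 2, 7, 2), pool (8, 5, 6, 5) — not enough type-D units
Permanently blocked: P0 and P7.


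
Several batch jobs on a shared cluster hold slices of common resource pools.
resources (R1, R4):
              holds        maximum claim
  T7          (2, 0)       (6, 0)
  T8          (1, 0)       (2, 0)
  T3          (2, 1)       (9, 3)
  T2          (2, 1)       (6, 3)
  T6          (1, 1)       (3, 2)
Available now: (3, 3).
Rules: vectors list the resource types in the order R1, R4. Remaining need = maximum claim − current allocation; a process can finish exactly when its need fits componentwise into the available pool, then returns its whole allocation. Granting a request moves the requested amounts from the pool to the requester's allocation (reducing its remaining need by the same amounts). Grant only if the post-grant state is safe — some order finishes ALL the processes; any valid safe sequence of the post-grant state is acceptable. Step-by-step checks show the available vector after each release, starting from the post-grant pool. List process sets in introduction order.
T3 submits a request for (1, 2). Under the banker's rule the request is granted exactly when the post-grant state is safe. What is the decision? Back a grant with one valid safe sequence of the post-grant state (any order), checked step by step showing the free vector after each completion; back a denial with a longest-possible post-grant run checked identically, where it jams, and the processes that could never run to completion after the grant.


GRANT: granting preserves safety; a valid post-grant sequence is T6, T8, T7, T3, T2.
Key observation: after the grant the pool drops to (2, 1), which still lets T6 finish first and unwind the rest.
Check on the post-grant state, step by step:
  pool = (2, 1)
  T6 needs (2, 1) <= (2, 1) -> finishes; pool += (1, 1) = (3, 2)
  T8 needs (1, 0) <= (3, 2) -> finishes; pool += (1, 0) = (4, 2)
  T7 needs (4, 0) <= (4, 2) -> finishes; pool += (2, 0) = (6, 2)
  T3 needs (6, 0) <= (6, 2) -> finishes; pool += (3, 3) = (9, 5)
  T2 needs (4, 2) <= (9, 5) -> finishes; pool += (2, 1) = (11, 6)


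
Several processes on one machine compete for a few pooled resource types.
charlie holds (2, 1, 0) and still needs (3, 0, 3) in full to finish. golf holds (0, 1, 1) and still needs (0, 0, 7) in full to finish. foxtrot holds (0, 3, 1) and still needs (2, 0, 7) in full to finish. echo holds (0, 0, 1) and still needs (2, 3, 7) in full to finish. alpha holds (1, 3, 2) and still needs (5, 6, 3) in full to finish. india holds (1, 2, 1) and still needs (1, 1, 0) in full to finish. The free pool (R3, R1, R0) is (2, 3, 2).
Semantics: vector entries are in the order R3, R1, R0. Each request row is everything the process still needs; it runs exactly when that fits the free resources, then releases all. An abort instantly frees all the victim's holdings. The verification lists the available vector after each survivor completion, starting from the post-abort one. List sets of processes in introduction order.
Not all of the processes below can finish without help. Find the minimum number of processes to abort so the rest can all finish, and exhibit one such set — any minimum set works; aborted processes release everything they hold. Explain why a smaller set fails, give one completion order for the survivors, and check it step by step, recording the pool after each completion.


The answer: abort foxtrot and echo.
Key observation: the returned (0, 3, 2) from foxtrot and echo is what brings golf — unrunnable before, under any order — into play at step 4.
Why nothing smaller works — every single abort fails: charlie alone leaves golf blocked (short on R0); golf alone leaves foxtrot blocked (short on R0); foxtrot alone leaves golf blocked (short on R0); echo alone leaves golf blocked (short on R0); alpha alone leaves golf blocked (short on R0); india alone leaves golf blocked (short on R0).
The survivors complete as india, charlie, alpha, golf. Walking it through (starting from the post-abort pool):
  pool = (2, 6, 4)
  india needs (1, 1, 0) <= (2, 6, 4) -> finishes; pool += (1, 2, 1) = (3, 8, 5)
  charlie needs (3, 0, 3) <= (3, 8, 5) -> finishes; pool += (2, 1, 0) = (5, 9, 5)
  alpha needs (5, 6, 3) <= (5, 9, 5) -> finishes; pool += (1, 3, 2) = (6, 12, 7)
  golf needs (0, 0, 7) <= (6, 12, 7) -> finishes; pool += (0, 1, 1) = (6, 13, 8)


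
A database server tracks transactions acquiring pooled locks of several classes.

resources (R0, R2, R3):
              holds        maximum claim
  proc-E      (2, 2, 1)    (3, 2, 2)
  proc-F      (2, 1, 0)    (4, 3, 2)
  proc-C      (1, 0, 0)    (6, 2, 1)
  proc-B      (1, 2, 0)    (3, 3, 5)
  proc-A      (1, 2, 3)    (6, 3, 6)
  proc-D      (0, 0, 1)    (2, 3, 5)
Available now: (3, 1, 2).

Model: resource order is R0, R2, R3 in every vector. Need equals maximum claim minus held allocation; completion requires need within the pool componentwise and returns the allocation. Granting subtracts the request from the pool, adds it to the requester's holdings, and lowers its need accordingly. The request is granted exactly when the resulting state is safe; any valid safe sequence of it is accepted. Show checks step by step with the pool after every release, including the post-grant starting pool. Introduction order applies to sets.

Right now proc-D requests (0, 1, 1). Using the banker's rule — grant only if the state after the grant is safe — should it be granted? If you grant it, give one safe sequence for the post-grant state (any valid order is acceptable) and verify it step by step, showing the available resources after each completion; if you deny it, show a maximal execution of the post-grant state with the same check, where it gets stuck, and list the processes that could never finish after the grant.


DENY. Granting would leave the state unsafe.
Key observation: even finishing proc-E, proc-F, proc-C leaves just (8, 3, 2) free — too little R3 for any of the remaining processes.
On the post-grant state, proc-E, proc-F, proc-C is a maximal run — nothing extends it. Step-by-step check:
  pool = (3, 0, 1)
  proc-E needs (1, 0, 1) <= (3, 0, 1) -> finishes; pool += (2, 2, 1) = (5, 2, 2)
  proc-F needs (2, 2, 2) <= (5, 2, 2) -> finishes; pool += (2, 1, 0) = (7, 3, 2)
  proc-C needs (5, 2, 1) <= (7, 3, 2) -> finishes; pool += (1, 0, 0) = (8, 3, 2)
  proc-B cannot run: need (2, 1, 5) vs free (8, 3, 2) (insufficient R3)
  proc-A cannot run: need (5, 1, 3) vs free (8, 3, 2) (insufficient R3)
  proc-D cannot run: need (2, 2, 3) vs free (8, 3, 2) (insufficient R3)
Processes that could never finish after the grant: proc-B, proc-A and proc-D.


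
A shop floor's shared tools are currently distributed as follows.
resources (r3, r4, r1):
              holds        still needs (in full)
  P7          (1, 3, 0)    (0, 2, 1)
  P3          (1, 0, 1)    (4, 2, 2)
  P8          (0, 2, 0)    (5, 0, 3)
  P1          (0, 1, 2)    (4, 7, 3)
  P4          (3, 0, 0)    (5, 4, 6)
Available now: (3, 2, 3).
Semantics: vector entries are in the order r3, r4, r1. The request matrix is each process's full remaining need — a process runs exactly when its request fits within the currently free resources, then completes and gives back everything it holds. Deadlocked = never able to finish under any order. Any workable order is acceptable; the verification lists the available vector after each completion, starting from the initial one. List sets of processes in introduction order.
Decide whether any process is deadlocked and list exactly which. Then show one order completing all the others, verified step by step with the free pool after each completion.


No process is deadlocked.
Key observation: P7 leads a chain of completions in which each release enables another process.
The rest can finish in the order P7, P3, P8, P1, P4. Verifying each step:
  pool = (3, 2, 3)
  run P7 (needs (0, 2, 1), free (3, 2, 3)); after release of (1, 3, 0) the pool is (4, 5, 3)
  run P3 (needs (4, 2, 2), free (4, 5, 3)); after release of (1, 0, 1) the pool is (5, 5, 4)
  run P8 (needs (5, 0, 3), free (5, 5, 4)); after release of (0, 2, 0) the pool is (5, 7, 4)
  run P1 (needs (4, 7, 3), free (5, 7, 4)); after release of (0, 1, 2) the pool is (5, 8, 6)
  run P4 (needs (5, 4, 6), free (5, 8, 6)); after release of (3, 0, 0) the pool is (8, 8, 6)


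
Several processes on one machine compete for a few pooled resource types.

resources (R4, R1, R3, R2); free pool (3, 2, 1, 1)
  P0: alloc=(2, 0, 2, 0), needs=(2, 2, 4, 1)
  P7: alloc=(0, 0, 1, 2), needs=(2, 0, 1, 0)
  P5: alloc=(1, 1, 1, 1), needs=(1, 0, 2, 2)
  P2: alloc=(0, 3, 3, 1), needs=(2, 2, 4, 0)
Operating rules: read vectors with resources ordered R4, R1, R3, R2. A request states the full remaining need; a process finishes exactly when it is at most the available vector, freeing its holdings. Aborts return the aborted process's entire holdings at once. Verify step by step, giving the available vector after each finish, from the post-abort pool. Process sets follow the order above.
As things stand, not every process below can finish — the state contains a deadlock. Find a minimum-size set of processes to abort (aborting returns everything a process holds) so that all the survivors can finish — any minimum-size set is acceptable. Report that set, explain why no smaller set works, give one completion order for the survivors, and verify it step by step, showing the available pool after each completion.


The answer: abort P2.
Key observation: aborting P2 returns (0, 3, 3, 1), and P0 — hopeless before — runs at step 2 with the returned capacity in the pool.
Why nothing smaller works: aborting no one leaves the state deadlocked as given.
The survivors complete as P5, P0, P7. Walking it through (starting from the post-abort pool):
  pool = (3, 5, 4, 2)
  run P5 (needs (1, 0, 2, 2), free (3, 5, 4, 2)); after release of (1, 1, 1, 1) the pool is (4, 6, 5, 3)
  run P0 (needs (2, 2, 4, 1), free (4, 6, 5, 3)); after release of (2, 0, 2, 0) the pool is (6, 6, 7, 3)
  run P7 (needs (2, 0, 1, 0), free (6, 6, 7, 3)); after release of (0, 0, 1, 2) the pool is (6, 6, 8, 5)


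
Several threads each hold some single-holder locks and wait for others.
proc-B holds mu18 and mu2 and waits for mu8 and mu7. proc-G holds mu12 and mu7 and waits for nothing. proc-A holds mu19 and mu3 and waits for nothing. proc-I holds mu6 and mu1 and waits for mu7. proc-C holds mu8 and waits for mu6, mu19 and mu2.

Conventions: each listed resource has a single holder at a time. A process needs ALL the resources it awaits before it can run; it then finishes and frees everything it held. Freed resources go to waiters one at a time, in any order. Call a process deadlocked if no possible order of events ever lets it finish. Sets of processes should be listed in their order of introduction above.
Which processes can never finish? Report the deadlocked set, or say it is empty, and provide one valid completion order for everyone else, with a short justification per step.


The deadlocked set is proc-B and proc-C.
Key observation: the waits loop around proc-B -> proc-C -> proc-B with no way out; no other process is dragged down with it.
One completion order for the rest: proc-A, proc-G, proc-I.
Verifying each step:
  run proc-A (it waits on nothing); releases mu19 and mu3
  run proc-G (it waits on nothing); releases mu12 and mu7
  proc-I waits on mu7 — all released -> runs and releases mu6 and mu1


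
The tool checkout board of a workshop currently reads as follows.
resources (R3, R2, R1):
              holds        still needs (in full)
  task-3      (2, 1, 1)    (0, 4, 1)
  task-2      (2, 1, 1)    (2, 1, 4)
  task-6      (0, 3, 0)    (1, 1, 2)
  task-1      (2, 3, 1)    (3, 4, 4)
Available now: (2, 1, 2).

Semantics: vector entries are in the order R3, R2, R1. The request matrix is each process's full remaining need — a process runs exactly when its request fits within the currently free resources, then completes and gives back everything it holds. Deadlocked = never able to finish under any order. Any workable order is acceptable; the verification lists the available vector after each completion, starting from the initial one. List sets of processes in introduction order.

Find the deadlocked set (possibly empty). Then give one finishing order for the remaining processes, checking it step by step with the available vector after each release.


Deadlocked set: task-2 and task-1.
Key observation: R1 is the bottleneck — with task-6, task-3 done the pool holds (4, 5, 3), short of every remaining need.
One completion order for the rest: task-6, task-3. Walking it through:
  pool = (2, 1, 2)
  task-6: need (1, 1, 2) fits (2, 1, 2); releases (0, 3, 0), pool now (2, 4, 2)
  task-3: need (0, 4, 1) fits (2, 4, 2); releases (2, 1, 1), pool now (4, 5, 3)
The stuck group stays short no matter what:
  task-2 cannot run: need (2, 1, 4) vs free (4, 5, 3) (insufficient R1)
  task-1 cannot run: need (3, 4, 4) vs free (4, 5, 3) (insufficient R1)


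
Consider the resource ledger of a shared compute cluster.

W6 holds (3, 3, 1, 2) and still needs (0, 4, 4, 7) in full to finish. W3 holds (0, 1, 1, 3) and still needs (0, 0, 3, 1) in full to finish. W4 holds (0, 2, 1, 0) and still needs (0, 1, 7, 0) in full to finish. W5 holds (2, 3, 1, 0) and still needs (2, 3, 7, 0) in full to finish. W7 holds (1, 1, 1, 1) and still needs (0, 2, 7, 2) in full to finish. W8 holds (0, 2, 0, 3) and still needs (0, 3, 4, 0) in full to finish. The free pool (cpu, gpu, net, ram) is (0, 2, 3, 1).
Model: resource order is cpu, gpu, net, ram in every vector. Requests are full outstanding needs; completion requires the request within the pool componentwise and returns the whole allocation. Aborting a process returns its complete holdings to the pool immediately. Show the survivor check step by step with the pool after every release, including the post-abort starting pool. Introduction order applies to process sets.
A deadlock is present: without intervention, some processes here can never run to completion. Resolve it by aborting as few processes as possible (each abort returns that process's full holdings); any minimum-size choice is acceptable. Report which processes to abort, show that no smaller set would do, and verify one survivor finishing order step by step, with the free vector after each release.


Abort W4 and W7.
Key observation: W5 had no path to completion before; after the abort of W4 and W7 ((1, 3, 2, 1) returned), step 4 is where it fits.
No one abort is enough; case by case: W6 alone leaves W4 blocked (short on net); W3 alone leaves W4 blocked (short on net); W4 alone leaves W5 blocked (short on net); W5 alone leaves W4 blocked (short on net); W7 alone leaves W4 blocked (short on net); W8 alone leaves W4 blocked (short on net).
The survivors complete as W8, W3, W6, W5. Step-by-step check (starting from the post-abort pool):
  pool = (1, 5, 5, 2)
  W8: need (0, 3, 4, 0) fits (1, 5, 5, 2); releases (0, 2, 0, 3), pool now (1, 7, 5, 5)
  W3: need (0, 0, 3, 1) fits (1, 7, 5, 5); releases (0, 1, 1, 3), pool now (1, 8, 6, 8)
  W6: need (0, 4, 4, 7) fits (1, 8, 6, 8); releases (3, 3, 1, 2), pool now (4, 11, 7, 10)
  W5: need (2, 3, 7, 0) fits (4, 11, 7, 10); releases (2, 3, 1, 0), pool now (6, 14, 8, 10)


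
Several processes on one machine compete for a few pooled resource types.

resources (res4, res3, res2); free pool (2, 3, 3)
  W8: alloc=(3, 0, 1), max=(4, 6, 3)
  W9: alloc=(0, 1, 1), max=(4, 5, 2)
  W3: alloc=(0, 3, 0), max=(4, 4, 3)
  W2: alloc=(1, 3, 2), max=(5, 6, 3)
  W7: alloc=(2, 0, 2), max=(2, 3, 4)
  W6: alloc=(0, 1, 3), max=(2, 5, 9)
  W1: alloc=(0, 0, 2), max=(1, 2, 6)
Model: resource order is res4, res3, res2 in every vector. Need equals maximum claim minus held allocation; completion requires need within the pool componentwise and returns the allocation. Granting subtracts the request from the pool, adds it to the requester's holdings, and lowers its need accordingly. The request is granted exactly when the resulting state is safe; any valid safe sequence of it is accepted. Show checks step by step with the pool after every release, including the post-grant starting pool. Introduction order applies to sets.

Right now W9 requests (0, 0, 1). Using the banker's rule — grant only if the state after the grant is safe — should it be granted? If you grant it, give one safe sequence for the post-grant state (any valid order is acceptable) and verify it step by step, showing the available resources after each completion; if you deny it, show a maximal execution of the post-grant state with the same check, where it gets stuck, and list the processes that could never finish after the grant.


GRANT: granting preserves safety; a valid post-grant sequence is W7, W2, W1, W3, W6, W9, W8.
Key observation: after the grant the pool drops to (2, 3, 2), which still lets W7 finish first and unwind the rest.
Verifying the post-grant state step by step:
  pool = (2, 3, 2)
  W7 needs (0, 3, 2) <= (2, 3, 2) -> finishes; pool += (2, 0, 2) = (4, 3, 4)
  W2 needs (4, 3, 1) <= (4, 3, 4) -> finishes; pool += (1, 3, 2) = (5, 6, 6)
  W1 needs (1, 2, 4) <= (5, 6, 6) -> finishes; pool += (0, 0, 2) = (5, 6, 8)
  W3 needs (4, 1, 3) <= (5, 6, 8) -> finishes; pool += (0, 3, 0) = (5, 9, 8)
  W6 needs (2, 4, 6) <= (5, 9, 8) -> finishes; pool += (0, 1, 3) = (5, 10, 11)
  W9 needs (4, 4, 0) <= (5, 10, 11) -> finishes; pool += (0, 1, 2) = (5, 11, 13)
  W8 needs (1, 6, 2) <= (5, 11, 13) -> finishes; pool += (3, 0, 1) = (8, 11, 14)


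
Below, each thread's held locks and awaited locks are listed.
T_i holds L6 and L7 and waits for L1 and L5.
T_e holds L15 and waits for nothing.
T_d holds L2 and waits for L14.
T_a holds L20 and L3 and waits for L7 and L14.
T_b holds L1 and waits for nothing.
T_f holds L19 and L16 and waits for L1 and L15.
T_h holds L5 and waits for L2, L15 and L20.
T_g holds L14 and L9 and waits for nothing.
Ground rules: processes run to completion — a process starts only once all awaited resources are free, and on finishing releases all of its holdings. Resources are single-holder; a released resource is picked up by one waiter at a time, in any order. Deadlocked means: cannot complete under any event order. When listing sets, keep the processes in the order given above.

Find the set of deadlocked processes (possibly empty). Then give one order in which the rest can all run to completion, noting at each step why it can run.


Deadlocked set: T_i, T_a and T_h.
Key observation: along T_i -> T_h -> T_a -> T_i, each member waits on what the next one holds — a deadlock; no other process is dragged down with it.
The rest can finish in the order T_g, T_d, T_b, T_e, T_f.
Walking it through:
  T_g waits on nothing -> runs at once and releases L14 and L9
  T_d: everything it awaited (L14) is free; runs, freeing L2
  T_b waits on nothing -> runs at once and releases L1
  T_e waits on nothing -> runs at once and releases L15
  T_f: everything it awaited (L1 and L15) is free; runs, freeing L19 and L16


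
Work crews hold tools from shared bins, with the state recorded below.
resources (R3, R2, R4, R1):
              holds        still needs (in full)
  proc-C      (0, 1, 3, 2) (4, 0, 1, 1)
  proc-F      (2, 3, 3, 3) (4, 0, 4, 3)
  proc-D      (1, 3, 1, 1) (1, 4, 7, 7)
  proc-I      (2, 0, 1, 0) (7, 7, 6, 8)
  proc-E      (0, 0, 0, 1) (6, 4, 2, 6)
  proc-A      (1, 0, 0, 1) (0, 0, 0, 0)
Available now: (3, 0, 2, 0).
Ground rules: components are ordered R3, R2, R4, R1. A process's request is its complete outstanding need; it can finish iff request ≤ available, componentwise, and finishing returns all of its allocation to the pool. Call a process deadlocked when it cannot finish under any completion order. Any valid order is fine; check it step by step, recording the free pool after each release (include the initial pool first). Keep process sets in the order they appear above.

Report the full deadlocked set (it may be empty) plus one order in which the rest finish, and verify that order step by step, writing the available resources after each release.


Nothing here is deadlocked.
Key observation: starting with proc-A, each completion frees enough for the next — no one is permanently blocked.
One completion order for the rest: proc-A, proc-C, proc-F, proc-E, proc-D, proc-I. Step-by-step check:
  pool = (3, 0, 2, 0)
  proc-A needs (0, 0, 0, 0) <= (3, 0, 2, 0) -> finishes; pool += (1, 0, 0, 1) = (4, 0, 2, 1)
  proc-C needs (4, 0, 1, 1) <= (4, 0, 2, 1) -> finishes; pool += (0, 1, 3, 2) = (4, 1, 5, 3)
  proc-F needs (4, 0, 4, 3) <= (4, 1, 5, 3) -> finishes; pool += (2, 3, 3, 3) = (6, 4, 8, 6)
  proc-E needs (6, 4, 2, 6) <= (6, 4, 8, 6) -> finishes; pool += (0, 0, 0, 1) = (6, 4, 8, 7)
  proc-D needs (1, 4, 7, 7) <= (6, 4, 8, 7) -> finishes; pool += (1, 3, 1, 1) = (7, 7, 9, 8)
  proc-I needs (7, 7, 6, 8) <= (7, 7, 9, 8) -> finishes; pool += (2, 0, 1, 0) = (9, 7, 10, 8)


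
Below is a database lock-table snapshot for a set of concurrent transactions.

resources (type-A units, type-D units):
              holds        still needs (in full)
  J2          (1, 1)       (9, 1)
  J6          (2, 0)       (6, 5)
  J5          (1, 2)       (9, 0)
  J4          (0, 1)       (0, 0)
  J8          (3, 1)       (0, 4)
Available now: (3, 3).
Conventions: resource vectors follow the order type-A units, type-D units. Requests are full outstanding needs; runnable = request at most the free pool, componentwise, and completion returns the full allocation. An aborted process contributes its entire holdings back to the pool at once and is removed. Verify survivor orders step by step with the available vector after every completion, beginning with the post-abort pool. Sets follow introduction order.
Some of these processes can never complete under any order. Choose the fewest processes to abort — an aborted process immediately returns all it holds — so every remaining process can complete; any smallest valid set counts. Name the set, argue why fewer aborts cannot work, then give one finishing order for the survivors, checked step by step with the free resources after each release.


Abort J5.
Key observation: J2 was stuck for good until J5 gave back (1, 2); in the order shown it finishes at step 4.
Minimality: the empty abort set fails — the state is deadlocked as it stands.
One survivor order: J8, J6, J4, J2. Walking it through (post-abort pool first):
  pool = (4, 5)
  run J8 (needs (0, 4), free (4, 5)); after release of (3, 1) the pool is (7, 6)
  run J6 (needs (6, 5), free (7, 6)); after release of (2, 0) the pool is (9, 6)
  run J4 (needs (0, 0), free (9, 6)); after release of (0, 1) the pool is (9, 7)
  run J2 (needs (9, 1), free (9, 7)); after release of (1, 1) the pool is (10, 8)


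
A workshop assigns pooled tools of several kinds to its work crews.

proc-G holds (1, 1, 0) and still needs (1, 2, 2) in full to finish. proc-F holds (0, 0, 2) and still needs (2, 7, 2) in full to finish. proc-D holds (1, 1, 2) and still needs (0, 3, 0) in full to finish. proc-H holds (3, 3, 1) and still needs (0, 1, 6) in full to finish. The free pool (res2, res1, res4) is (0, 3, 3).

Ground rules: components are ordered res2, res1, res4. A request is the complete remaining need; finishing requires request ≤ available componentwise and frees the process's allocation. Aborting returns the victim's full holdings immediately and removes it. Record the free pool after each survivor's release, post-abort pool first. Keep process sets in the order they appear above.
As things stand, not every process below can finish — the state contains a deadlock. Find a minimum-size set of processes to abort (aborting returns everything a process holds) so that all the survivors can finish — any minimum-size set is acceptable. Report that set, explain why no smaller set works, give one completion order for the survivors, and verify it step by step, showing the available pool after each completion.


Abort proc-H.
Key observation: proc-F was stuck for good until proc-H gave back (3, 3, 1); in the order shown it finishes at step 2.
No smaller set exists: with zero aborts the deadlock remains.
One survivor order: proc-D, proc-F, proc-G. Walking it through (post-abort pool first):
  pool = (3, 6, 4)
  proc-D: need (0, 3, 0) fits (3, 6, 4); releases (1, 1, 2), pool now (4, 7, 6)
  proc-F: need (2, 7, 2) fits (4, 7, 6); releases (0, 0, 2), pool now (4, 7, 8)
  proc-G: need (1, 2, 2) fits (4, 7, 8); releases (1, 1, 0), pool now (5, 8, 8)


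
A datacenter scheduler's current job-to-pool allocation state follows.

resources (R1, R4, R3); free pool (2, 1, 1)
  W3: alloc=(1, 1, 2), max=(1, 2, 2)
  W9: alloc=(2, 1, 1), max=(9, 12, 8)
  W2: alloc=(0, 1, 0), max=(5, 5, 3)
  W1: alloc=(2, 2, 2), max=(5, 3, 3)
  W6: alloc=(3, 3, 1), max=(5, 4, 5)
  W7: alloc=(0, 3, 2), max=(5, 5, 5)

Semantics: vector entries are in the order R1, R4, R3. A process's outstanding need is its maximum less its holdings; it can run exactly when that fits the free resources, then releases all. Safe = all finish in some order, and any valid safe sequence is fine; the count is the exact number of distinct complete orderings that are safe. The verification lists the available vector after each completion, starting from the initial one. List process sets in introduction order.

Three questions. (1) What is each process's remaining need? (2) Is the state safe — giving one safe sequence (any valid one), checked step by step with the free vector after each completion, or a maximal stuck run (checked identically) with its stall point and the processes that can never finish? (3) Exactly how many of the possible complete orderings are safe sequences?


(1) Need matrix, components ordered R1, R4, R3:
  W3: (0, 1, 0)
  W9: (7, 11, 7)
  W2: (5, 4, 3)
  W1: (3, 1, 1)
  W6: (2, 1, 4)
  W7: (5, 2, 3)
(2) SAFE, for example via the order W3, W1, W2, W6, W7, W9.
Key observation: the first exact fit in this order is W3 — it needs (0, 1, 0) with (2, 1, 1) free, meeting a requested resource to the last unit.
Step-by-step check:
  pool = (2, 1, 1)
  W3 needs (0, 1, 0) <= (2, 1, 1) -> finishes; pool += (1, 1, 2) = (3, 2, 3)
  W1 needs (3, 1, 1) <= (3, 2, 3) -> finishes; pool += (2, 2, 2) = (5, 4, 5)
  W2 needs (5, 4, 3) <= (5, 4, 5) -> finishes; pool += (0, 1, 0) = (5, 5, 5)
  W6 needs (2, 1, 4) <= (5, 5, 5) -> finishes; pool += (3, 3, 1) = (8, 8, 6)
  W7 needs (5, 2, 3) <= (8, 8, 6) -> finishes; pool += (0, 3, 2) = (8, 11, 8)
  W9 needs (7, 11, 7) <= (8, 11, 8) -> finishes; pool += (2, 1, 1) = (10, 12, 9)
(3) Precisely 6 of the possible complete orderings are safe sequences.


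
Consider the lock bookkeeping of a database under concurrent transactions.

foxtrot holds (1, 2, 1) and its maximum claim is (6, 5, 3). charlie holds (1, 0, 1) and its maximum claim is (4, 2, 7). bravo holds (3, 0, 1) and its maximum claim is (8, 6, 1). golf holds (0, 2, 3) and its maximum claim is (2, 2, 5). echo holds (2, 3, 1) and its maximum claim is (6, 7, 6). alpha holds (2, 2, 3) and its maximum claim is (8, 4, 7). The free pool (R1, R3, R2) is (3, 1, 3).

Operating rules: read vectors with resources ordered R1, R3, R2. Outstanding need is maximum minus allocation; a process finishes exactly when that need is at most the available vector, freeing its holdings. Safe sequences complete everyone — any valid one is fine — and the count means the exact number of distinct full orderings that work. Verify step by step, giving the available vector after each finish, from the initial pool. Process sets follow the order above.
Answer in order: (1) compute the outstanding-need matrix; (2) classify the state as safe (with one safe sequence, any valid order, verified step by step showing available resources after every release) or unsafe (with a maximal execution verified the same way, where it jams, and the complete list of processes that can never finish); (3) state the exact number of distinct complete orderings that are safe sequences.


(1) Remaining need (order R1, R3, R2):
  foxtrot: (5, 3, 2)
  charlie: (3, 2, 6)
  bravo: (5, 6, 0)
  golf: (2, 0, 2)
  echo: (4, 4, 5)
  alpha: (6, 2, 4)
(2) UNSAFE — no complete ordering exists.
Key observation: after golf, charlie the pool peaks at (4, 3, 7), and each blocked process is short somewhere: foxtrot on R1; bravo on R1, R3; echo on R3; alpha on R1.
Going as far as possible: golf, charlie; after that, nothing fits. Check, step by step:
  pool = (3, 1, 3)
  run golf (needs (2, 0, 2), free (3, 1, 3)); after release of (0, 2, 3) the pool is (3, 3, 6)
  run charlie (needs (3, 2, 6), free (3, 3, 6)); after release of (1, 0, 1) the pool is (4, 3, 7)
  foxtrot cannot run: need (5, 3, 2) vs free (4, 3, 7) (insufficient R1)
  bravo cannot run: need (5, 6, 0) vs free (4, 3, 7) (insufficient R1 and R3)
  echo cannot run: need (4, 4, 5) vs free (4, 3, 7) (insufficient R3)
  alpha cannot run: need (6, 2, 4) vs free (4, 3, 7) (insufficient R1)
Processes that can never finish: foxtrot, bravo, echo and alpha.
(3) The exact count: 0 of the possible complete orderings are safe sequences.


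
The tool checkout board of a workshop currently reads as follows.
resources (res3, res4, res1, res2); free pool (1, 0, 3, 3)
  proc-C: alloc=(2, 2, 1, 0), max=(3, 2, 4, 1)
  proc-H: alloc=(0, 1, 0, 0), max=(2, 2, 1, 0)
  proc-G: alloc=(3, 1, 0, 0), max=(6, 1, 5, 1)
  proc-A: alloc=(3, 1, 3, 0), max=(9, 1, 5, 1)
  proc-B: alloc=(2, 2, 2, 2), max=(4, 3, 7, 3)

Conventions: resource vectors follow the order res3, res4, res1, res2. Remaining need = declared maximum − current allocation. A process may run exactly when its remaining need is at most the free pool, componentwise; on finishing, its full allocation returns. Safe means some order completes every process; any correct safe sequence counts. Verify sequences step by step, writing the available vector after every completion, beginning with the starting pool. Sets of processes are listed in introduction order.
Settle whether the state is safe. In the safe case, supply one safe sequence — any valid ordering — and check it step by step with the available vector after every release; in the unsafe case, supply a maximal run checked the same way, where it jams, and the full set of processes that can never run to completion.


UNSAFE — no complete ordering exists.
Key observation: after proc-C, proc-H the pool peaks at (3, 3, 4, 3), and each blocked process is short somewhere: proc-G on res1; proc-A on res3; proc-B on res1.
The run proc-C, proc-H cannot be extended any further. Check, step by step:
  pool = (1, 0, 3, 3)
  run proc-C (needs (1, 0, 3, 1), free (1, 0, 3, 3)); after release of (2, 2, 1, 0) the pool is (3, 2, 4, 3)
  run proc-H (needs (2, 1, 1, 0), free (3, 2, 4, 3)); after release of (0, 1, 0, 0) the pool is (3, 3, 4, 3)
  proc-G still needs (3, 0, 5, 1) but only (3, 3, 4, 3) is free — short on res1
  proc-A still needs (6, 0, 2, 1) but only (3, 3, 4, 3) is free — short on res3
  proc-B still needs (2, 1, 5, 1) but only (3, 3, 4, 3) is free — short on res1
Processes that can never finish: proc-G, proc-A and proc-B.


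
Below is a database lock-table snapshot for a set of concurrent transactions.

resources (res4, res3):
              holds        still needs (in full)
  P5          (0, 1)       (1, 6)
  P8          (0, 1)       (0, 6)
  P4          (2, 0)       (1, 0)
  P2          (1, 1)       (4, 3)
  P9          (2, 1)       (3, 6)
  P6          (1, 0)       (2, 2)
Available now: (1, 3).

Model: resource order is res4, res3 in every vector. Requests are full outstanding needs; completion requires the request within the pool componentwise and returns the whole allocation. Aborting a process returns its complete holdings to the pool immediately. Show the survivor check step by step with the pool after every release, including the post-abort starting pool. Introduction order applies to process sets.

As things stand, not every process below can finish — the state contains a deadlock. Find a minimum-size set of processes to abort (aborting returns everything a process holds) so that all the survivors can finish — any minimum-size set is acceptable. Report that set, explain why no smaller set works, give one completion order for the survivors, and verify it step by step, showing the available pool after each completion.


The answer: abort P5 and P8.
Key observation: no ordering could ever have run P9 before the abort of P5 and P8; with (0, 2) back in the pool it fits at step 4.
Minimality, checking each single-abort alternative: P5 alone leaves P8 blocked (short on res3); P8 alone leaves P5 blocked (short on res3); P4 alone leaves P5 blocked (short on res3); P2 alone leaves P5 blocked (short on res3); P9 alone leaves P5 blocked (short on res3); P6 alone leaves P5 blocked (short on res3).
One survivor order: P4, P6, P2, P9. Verifying each step (post-abort pool first):
  pool = (1, 5)
  P4 needs (1, 0) <= (1, 5) -> finishes; pool += (2, 0) = (3, 5)
  P6 needs (2, 2) <= (3, 5) -> finishes; pool += (1, 0) = (4, 5)
  P2 needs (4, 3) <= (4, 5) -> finishes; pool += (1, 1) = (5, 6)
  P9 needs (3, 6) <= (5, 6) -> finishes; pool += (2, 1) = (7, 7)


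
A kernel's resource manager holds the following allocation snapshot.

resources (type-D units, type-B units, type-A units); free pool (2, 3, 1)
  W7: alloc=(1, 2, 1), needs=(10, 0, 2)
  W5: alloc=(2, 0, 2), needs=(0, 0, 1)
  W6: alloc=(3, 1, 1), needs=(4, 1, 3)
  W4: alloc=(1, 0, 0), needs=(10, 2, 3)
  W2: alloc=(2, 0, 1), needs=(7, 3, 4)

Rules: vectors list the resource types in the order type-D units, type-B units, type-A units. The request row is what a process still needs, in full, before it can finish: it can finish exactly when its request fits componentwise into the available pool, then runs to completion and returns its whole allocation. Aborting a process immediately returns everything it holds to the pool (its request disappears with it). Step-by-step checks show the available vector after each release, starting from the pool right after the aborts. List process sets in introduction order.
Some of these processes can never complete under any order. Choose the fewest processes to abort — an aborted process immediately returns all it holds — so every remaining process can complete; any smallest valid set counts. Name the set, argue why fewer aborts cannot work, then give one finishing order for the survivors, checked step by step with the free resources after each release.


Abort W4.
Key observation: W7 could never have finished before the abort; with (1, 0, 0) returned by W4, it fits at step 4.
Minimality: the empty abort set fails — the state is deadlocked as it stands.
The survivors complete as W5, W6, W2, W7. Step-by-step check (starting from the post-abort pool):
  pool = (3, 3, 1)
  W5 needs (0, 0, 1) <= (3, 3, 1) -> finishes; pool += (2, 0, 2) = (5, 3, 3)
  W6 needs (4, 1, 3) <= (5, 3, 3) -> finishes; pool += (3, 1, 1) = (8, 4, 4)
  W2 needs (7, 3, 4) <= (8, 4, 4) -> finishes; pool += (2, 0, 1) = (10, 4, 5)
  W7 needs (10, 0, 2) <= (10, 4, 5) -> finishes; pool += (1, 2, 1) = (11, 6, 6)


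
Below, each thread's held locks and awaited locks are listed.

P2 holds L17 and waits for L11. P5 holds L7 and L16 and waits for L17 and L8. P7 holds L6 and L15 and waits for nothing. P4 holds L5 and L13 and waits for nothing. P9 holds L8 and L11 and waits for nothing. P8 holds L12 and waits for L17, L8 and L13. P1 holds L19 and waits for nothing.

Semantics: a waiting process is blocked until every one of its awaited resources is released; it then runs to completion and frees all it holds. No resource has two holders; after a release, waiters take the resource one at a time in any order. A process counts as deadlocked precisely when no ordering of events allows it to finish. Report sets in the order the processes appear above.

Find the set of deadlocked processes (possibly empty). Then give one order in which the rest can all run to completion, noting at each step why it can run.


The deadlocked set is empty.
Key observation: there is no circular wait here — follow any chain and it reaches a process that is free to run now.
The rest can finish in the order P1, P9, P2, P5, P4, P8, P7.
Verifying each step:
  P1 waits on nothing -> runs at once and releases L19
  P9 waits on nothing -> runs at once and releases L8 and L11
  P2 waits on L11 — all released -> runs and releases L17
  P5 waits on L17 and L8 — all released -> runs and releases L7 and L16
  P4 waits on nothing -> runs at once and releases L5 and L13
  P8 waits on L17, L8 and L13 — all released -> runs and releases L12
  P7 waits on nothing -> runs at once and releases L6 and L15


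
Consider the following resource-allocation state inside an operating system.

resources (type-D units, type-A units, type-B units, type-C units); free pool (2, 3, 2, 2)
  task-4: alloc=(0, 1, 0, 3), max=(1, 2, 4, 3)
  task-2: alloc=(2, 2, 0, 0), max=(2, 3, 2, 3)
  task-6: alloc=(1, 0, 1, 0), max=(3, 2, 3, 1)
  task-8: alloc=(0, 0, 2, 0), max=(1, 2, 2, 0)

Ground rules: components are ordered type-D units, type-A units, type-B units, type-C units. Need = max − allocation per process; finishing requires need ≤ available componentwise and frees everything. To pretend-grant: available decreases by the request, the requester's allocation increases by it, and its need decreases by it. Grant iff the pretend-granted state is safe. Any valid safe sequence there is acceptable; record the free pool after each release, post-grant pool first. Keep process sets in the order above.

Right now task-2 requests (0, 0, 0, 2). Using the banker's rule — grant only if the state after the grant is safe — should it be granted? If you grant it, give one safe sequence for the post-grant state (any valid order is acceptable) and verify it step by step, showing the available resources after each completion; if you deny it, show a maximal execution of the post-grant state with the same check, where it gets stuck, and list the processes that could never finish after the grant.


GRANT — the state after the grant stays safe, e.g. via task-8, task-4, task-2, task-6.
Key observation: granting shrinks the pool to (2, 3, 2, 0), yet task-8 still fits and the chain goes through.
Verifying the post-grant state step by step:
  pool = (2, 3, 2, 0)
  task-8: need (1, 2, 0, 0) fits (2, 3, 2, 0); releases (0, 0, 2, 0), pool now (2, 3, 4, 0)
  task-4: need (1, 1, 4, 0) fits (2, 3, 4, 0); releases (0, 1, 0, 3), pool now (2, 4, 4, 3)
  task-2: need (0, 1, 2, 1) fits (2, 4, 4, 3); releases (2, 2, 0, 2), pool now (4, 6, 4, 5)
  task-6: need (2, 2, 2, 1) fits (4, 6, 4, 5); releases (1, 0, 1, 0), pool now (5, 6, 5, 5)
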